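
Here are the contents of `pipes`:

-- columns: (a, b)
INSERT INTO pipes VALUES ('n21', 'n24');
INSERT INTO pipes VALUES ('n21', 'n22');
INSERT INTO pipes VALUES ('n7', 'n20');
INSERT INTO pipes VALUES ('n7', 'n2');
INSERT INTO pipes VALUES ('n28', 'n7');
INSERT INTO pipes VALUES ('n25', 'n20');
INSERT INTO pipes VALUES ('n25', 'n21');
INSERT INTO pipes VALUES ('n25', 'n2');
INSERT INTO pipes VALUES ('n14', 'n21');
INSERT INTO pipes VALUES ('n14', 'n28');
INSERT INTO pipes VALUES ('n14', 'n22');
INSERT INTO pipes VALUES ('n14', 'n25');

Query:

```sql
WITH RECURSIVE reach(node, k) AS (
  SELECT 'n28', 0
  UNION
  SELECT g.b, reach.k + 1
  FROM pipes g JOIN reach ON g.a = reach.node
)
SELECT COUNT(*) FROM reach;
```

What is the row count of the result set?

4

Base: (n28, k=0).
Iteration 1: edges from {n28} -> (n7, k=1).
Iteration 2: edges from {n7} -> (n2, k=2), (n20, k=2).
Iteration 3: no outgoing edges from {n2,n20}; recursion stops.
Total rows emitted: 4.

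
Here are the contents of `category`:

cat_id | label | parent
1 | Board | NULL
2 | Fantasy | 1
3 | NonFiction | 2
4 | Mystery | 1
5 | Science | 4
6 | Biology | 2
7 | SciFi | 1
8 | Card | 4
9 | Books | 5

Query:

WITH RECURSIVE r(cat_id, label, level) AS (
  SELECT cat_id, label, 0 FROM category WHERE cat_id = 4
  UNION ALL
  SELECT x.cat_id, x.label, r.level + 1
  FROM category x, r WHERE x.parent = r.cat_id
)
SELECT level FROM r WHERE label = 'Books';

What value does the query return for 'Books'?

2

Base: cat_id=4 (Mystery) at level 0.
Iteration 1: rows with parent in {4} -> Science (id 5, level 1), Card (id 8, level 1).
Iteration 2: rows with parent in {5,8} -> Books (id 9, level 2).
Iteration 3: no rows with parent in {9}; recursion stops.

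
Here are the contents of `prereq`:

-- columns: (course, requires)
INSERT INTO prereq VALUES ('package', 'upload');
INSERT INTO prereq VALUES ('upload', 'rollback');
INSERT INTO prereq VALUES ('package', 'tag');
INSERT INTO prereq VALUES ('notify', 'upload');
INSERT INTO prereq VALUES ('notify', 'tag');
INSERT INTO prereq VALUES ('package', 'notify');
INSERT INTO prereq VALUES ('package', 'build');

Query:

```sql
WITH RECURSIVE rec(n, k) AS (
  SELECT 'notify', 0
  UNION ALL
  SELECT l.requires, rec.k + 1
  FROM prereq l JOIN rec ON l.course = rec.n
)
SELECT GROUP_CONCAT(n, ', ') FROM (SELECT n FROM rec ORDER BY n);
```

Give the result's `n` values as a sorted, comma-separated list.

Base: (notify, k=0).
Iteration 1: edges from {notify} -> (tag, k=1), (upload, k=1).
Iteration 2: edges from {tag,upload} -> (rollback, k=2).
Iteration 3: no outgoing edges from {rollback}; recursion stops.

notify, rollback, tag, upload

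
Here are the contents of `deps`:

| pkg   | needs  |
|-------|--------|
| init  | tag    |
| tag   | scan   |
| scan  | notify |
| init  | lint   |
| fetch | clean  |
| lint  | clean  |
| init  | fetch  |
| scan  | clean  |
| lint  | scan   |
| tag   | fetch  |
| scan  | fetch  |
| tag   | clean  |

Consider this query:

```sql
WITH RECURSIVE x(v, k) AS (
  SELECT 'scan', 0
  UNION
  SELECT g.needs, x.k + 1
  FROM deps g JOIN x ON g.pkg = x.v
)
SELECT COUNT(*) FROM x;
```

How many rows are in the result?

Base: (scan, k=0).
Iteration 1: edges from {scan} -> (clean, k=1), (fetch, k=1), (notify, k=1).
Iteration 2: edges from {clean,fetch,notify} -> (clean, k=2).
Iteration 3: no outgoing edges from {clean}; recursion stops.
Total rows emitted: 5.

5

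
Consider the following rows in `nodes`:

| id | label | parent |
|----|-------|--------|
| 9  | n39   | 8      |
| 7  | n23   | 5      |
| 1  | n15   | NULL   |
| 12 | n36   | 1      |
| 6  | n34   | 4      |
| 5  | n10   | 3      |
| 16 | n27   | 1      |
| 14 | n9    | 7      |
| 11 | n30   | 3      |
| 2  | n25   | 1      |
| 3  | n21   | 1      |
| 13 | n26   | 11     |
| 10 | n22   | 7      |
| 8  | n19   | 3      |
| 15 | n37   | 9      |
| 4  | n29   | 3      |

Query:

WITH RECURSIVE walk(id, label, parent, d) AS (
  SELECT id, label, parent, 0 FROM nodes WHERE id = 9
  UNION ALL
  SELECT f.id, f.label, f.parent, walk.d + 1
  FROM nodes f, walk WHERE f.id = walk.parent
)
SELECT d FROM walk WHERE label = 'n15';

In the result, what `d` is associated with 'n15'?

Base: id=9 (n39), parent=8, d 0.
Iteration 1: join on id=8 -> n19 (id 8, parent=3, d 1).
Iteration 2: join on id=3 -> n21 (id 3, parent=1, d 2).
Iteration 3: join on id=1 -> n15 (id 1, parent=NULL, d 3).
Iteration 4: parent is NULL; no match; recursion stops.

3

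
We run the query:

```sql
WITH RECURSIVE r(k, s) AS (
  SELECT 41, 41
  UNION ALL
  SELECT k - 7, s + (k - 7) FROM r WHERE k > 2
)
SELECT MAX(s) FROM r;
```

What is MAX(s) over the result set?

141

Base: k=41, s=41.
Iteration 1: 41 > 2 holds -> k = 41 - 7 = 34, s = 41 + 34 = 75.
Iteration 2: 34 > 2 holds -> k = 34 - 7 = 27, s = 75 + 27 = 102.
Iteration 3: 27 > 2 holds -> k = 27 - 7 = 20, s = 102 + 20 = 122.
Iteration 4: 20 > 2 holds -> k = 20 - 7 = 13, s = 122 + 13 = 135.
Iteration 5: 13 > 2 holds -> k = 13 - 7 = 6, s = 135 + 6 = 141.
Iteration 6: 6 > 2 holds -> k = 6 - 7 = -1, s = 141 + -1 = 140.
Iteration 7: -1 > 2 fails; recursion stops.
s values: 41, 75, 102, 122, 135, 141, 140; the maximum is 141.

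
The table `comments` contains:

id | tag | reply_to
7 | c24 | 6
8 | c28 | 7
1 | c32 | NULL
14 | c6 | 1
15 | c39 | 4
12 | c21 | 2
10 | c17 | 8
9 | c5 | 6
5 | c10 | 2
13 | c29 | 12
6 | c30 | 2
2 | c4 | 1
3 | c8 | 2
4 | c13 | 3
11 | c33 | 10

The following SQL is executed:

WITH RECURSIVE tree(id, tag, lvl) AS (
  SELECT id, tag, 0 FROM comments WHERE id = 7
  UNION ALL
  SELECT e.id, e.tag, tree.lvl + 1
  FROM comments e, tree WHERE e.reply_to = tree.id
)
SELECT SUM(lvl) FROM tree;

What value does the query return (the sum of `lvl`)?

Base: id=7 (c24) at lvl 0.
Iteration 1: rows with reply_to in {7} -> c28 (id 8, lvl 1).
Iteration 2: rows with reply_to in {8} -> c17 (id 10, lvl 2).
Iteration 3: rows with reply_to in {10} -> c33 (id 11, lvl 3).
Iteration 4: no rows with reply_to in {11}; recursion stops.
SUM(lvl) = 0 + 1 + 2 + 3 = 6.

6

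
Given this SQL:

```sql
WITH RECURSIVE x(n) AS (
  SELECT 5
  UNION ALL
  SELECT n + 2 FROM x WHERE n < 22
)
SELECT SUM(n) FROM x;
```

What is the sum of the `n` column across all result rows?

140

Base: n=5.
Iteration 1: 5 < 22 holds -> n = 5 + 2 = 7.
Iteration 2: 7 < 22 holds -> n = 7 + 2 = 9.
Iteration 3: 9 < 22 holds -> n = 9 + 2 = 11.
Iteration 4: 11 < 22 holds -> n = 11 + 2 = 13.
Iteration 5: 13 < 22 holds -> n = 13 + 2 = 15.
Iteration 6: 15 < 22 holds -> n = 15 + 2 = 17.
Iteration 7: 17 < 22 holds -> n = 17 + 2 = 19.
Iteration 8: 19 < 22 holds -> n = 19 + 2 = 21.
Iteration 9: 21 < 22 holds -> n = 21 + 2 = 23.
Iteration 10: 23 < 22 fails; recursion stops.
SUM(n) = 5 + 7 + 9 + 11 + 13 + 15 + 17 + 19 + 21 + 23 = 140.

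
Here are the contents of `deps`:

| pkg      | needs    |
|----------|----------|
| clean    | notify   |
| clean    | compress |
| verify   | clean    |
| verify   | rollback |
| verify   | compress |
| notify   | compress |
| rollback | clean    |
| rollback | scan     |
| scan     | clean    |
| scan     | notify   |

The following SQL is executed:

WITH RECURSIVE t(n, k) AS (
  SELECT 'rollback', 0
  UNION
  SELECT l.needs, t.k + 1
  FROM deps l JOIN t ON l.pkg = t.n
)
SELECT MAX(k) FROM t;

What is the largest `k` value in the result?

Base: (rollback, k=0).
Iteration 1: edges from {rollback} -> (clean, k=1), (scan, k=1).
Iteration 2: edges from {clean,scan} -> (clean, k=2), (compress, k=2), (notify, k=2). [UNION drops 1 duplicate row(s)]
Iteration 3: edges from {clean,compress,notify} -> (compress, k=3), (notify, k=3). [UNION drops 1 duplicate row(s)]
Iteration 4: edges from {compress,notify} -> (compress, k=4).
Iteration 5: no outgoing edges from {compress}; recursion stops.
k values: 0, 1, 1, 2, 2, 2, 3, 3, 4; the maximum is 4.

4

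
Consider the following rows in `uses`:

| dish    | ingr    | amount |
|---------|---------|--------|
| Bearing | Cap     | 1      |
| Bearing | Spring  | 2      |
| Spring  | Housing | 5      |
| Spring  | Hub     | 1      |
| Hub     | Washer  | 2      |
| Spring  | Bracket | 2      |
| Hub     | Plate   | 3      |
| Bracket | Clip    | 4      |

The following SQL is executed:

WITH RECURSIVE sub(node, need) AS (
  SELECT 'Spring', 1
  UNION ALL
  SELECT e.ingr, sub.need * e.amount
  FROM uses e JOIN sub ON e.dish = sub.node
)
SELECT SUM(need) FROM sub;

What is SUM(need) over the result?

22

Base: (Spring, need=1).
Iteration 1: components of {Spring} -> Bracket = 1*2 = 2, Housing = 1*5 = 5, Hub = 1*1 = 1.
Iteration 2: components of {Bracket,Housing,Hub} -> Clip = 2*4 = 8, Plate = 1*3 = 3, Washer = 1*2 = 2.
Iteration 3: no further components; recursion stops.
SUM(need) = 1 + 5 + 1 + 2 + 2 + 3 + 8 = 22.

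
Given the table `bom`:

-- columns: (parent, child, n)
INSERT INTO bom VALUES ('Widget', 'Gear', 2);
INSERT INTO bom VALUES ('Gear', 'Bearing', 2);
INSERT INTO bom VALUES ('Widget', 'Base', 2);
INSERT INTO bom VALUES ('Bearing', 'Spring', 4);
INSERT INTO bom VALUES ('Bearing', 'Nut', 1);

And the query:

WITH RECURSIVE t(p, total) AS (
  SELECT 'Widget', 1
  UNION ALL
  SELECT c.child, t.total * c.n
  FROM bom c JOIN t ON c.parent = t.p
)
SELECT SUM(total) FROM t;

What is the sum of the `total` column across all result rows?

Base: (Widget, total=1).
Iteration 1: components of {Widget} -> Base = 1*2 = 2, Gear = 1*2 = 2.
Iteration 2: components of {Base,Gear} -> Bearing = 2*2 = 4.
Iteration 3: components of {Bearing} -> Nut = 4*1 = 4, Spring = 4*4 = 16.
Iteration 4: no further components; recursion stops.
SUM(total) = 1 + 2 + 2 + 4 + 16 + 4 = 29.

29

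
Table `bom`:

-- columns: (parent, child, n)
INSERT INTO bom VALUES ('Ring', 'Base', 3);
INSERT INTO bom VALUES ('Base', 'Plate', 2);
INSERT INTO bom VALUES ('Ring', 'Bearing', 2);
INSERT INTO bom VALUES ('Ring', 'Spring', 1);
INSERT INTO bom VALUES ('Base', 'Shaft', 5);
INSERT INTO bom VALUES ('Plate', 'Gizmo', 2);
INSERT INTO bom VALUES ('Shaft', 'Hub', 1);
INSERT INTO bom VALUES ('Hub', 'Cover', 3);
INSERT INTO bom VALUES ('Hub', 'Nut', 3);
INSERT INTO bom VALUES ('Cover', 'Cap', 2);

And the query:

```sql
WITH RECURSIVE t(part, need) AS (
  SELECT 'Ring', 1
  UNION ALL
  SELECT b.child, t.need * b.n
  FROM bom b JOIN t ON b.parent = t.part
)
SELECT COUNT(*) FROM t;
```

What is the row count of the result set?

Base: (Ring, need=1).
Iteration 1: components of {Ring} -> Base = 1*3 = 3, Bearing = 1*2 = 2, Spring = 1*1 = 1.
Iteration 2: components of {Base,Bearing,Spring} -> Plate = 3*2 = 6, Shaft = 3*5 = 15.
Iteration 3: components of {Plate,Shaft} -> Gizmo = 6*2 = 12, Hub = 15*1 = 15.
Iteration 4: components of {Gizmo,Hub} -> Cover = 15*3 = 45, Nut = 15*3 = 45.
Iteration 5: components of {Cover,Nut} -> Cap = 45*2 = 90.
Iteration 6: no further components; recursion stops.
Total rows emitted: 11.

11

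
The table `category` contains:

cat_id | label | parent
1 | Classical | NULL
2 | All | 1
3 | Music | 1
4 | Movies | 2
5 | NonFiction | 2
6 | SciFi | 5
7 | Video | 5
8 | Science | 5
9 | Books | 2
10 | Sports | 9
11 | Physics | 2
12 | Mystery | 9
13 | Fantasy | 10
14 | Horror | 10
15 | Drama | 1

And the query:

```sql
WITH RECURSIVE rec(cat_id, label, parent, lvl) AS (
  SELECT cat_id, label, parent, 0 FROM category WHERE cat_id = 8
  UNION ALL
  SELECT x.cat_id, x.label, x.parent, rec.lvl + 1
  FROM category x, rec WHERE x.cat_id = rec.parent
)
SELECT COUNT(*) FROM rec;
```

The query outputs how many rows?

4

Base: cat_id=8 (Science), parent=5, lvl 0.
Iteration 1: join on cat_id=5 -> NonFiction (id 5, parent=2, lvl 1).
Iteration 2: join on cat_id=2 -> All (id 2, parent=1, lvl 2).
Iteration 3: join on cat_id=1 -> Classical (id 1, parent=NULL, lvl 3).
Iteration 4: parent is NULL; no match; recursion stops.
Total rows emitted: 4.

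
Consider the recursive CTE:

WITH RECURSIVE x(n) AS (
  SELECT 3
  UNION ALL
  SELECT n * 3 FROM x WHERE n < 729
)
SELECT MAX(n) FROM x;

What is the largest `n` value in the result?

Base: n=3.
Iteration 1: 3 < 729 holds -> n = 3 * 3 = 9.
Iteration 2: 9 < 729 holds -> n = 9 * 3 = 27.
Iteration 3: 27 < 729 holds -> n = 27 * 3 = 81.
Iteration 4: 81 < 729 holds -> n = 81 * 3 = 243.
Iteration 5: 243 < 729 holds -> n = 243 * 3 = 729.
Iteration 6: 729 < 729 fails; recursion stops.
n values: 3, 9, 27, 81, 243, 729; the maximum is 729.

729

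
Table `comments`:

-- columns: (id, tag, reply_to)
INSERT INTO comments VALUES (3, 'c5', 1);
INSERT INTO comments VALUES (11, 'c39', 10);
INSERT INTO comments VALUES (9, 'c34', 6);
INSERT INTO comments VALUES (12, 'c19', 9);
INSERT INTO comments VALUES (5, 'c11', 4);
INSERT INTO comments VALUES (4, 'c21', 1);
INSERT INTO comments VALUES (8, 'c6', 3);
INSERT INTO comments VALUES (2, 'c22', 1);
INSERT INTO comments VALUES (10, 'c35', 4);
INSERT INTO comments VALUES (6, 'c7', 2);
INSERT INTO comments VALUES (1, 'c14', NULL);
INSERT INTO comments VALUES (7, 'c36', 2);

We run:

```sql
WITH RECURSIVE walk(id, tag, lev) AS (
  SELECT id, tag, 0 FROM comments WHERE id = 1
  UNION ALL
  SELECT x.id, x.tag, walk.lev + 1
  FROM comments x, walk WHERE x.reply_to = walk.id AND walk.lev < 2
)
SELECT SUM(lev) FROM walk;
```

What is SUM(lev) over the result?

Base: id=1 (c14) at lev 0.
Iteration 1: rows with reply_to in {1} -> c22 (id 2, lev 1), c5 (id 3, lev 1), c21 (id 4, lev 1).
Iteration 2: rows with reply_to in {2,3,4} -> c11 (id 5, lev 2), c7 (id 6, lev 2), c36 (id 7, lev 2), c6 (id 8, lev 2), c35 (id 10, lev 2).
Iteration 3: lev < 2 fails for all current rows; recursion stops.
SUM(lev) = 0 + 1 + 1 + 1 + 2 + 2 + 2 + 2 + 2 = 13.

13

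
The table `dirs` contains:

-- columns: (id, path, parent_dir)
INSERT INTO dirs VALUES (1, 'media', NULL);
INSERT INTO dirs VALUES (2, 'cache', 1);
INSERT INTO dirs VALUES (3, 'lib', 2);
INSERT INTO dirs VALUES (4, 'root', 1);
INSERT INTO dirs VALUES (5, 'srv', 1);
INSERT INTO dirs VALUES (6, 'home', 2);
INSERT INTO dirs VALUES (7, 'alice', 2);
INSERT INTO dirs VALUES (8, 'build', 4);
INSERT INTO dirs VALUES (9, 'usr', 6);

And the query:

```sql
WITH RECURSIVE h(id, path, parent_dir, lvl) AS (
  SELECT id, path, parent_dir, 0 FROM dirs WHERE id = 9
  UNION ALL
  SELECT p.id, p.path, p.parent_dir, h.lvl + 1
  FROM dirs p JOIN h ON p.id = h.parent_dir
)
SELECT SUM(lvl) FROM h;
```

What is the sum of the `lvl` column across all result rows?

6

Base: id=9 (usr), parent_dir=6, lvl 0.
Iteration 1: join on id=6 -> home (id 6, parent_dir=2, lvl 1).
Iteration 2: join on id=2 -> cache (id 2, parent_dir=1, lvl 2).
Iteration 3: join on id=1 -> media (id 1, parent_dir=NULL, lvl 3).
Iteration 4: parent_dir is NULL; no match; recursion stops.
SUM(lvl) = 0 + 1 + 2 + 3 = 6.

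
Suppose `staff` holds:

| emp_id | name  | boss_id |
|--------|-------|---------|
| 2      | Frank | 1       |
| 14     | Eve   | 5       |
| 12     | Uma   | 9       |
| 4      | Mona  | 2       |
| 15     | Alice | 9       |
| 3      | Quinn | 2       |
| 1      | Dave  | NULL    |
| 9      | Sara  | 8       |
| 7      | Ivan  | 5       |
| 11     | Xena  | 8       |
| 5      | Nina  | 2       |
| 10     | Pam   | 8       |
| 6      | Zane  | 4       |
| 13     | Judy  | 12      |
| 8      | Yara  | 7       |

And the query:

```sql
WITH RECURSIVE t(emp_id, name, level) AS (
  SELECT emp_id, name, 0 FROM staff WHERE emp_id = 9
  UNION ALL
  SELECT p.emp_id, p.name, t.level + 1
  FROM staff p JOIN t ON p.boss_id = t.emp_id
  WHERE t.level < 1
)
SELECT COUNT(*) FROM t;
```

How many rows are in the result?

Base: emp_id=9 (Sara) at level 0.
Iteration 1: rows with boss_id in {9} -> Uma (id 12, level 1), Alice (id 15, level 1).
Iteration 2: level < 1 fails for all current rows; recursion stops.
Total rows emitted: 3.

3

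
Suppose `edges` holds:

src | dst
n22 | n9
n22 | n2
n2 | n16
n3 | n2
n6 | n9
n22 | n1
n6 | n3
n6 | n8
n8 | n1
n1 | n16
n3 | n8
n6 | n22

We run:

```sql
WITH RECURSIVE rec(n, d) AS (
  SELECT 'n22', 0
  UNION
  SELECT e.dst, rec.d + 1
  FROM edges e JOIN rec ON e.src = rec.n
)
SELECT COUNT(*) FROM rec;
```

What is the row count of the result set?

Base: (n22, d=0).
Iteration 1: edges from {n22} -> (n1, d=1), (n2, d=1), (n9, d=1).
Iteration 2: edges from {n1,n2,n9} -> (n16, d=2). [UNION drops 1 duplicate row(s)]
Iteration 3: no outgoing edges from {n16}; recursion stops.
Total rows emitted: 5.

5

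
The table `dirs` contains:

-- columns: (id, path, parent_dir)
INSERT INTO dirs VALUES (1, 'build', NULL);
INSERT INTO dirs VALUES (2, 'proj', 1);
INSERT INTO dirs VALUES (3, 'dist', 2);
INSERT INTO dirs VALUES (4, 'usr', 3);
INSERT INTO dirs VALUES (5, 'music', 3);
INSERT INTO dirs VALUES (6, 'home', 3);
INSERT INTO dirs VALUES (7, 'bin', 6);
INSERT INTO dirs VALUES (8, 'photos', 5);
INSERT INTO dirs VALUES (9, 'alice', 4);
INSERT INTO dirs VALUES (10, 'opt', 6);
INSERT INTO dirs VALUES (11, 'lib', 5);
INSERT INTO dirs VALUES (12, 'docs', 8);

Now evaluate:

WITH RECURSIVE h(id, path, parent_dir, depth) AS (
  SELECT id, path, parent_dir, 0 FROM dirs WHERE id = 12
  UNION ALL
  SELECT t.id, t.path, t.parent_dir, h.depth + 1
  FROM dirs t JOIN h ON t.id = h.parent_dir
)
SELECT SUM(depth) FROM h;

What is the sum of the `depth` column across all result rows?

Base: id=12 (docs), parent_dir=8, depth 0.
Iteration 1: join on id=8 -> photos (id 8, parent_dir=5, depth 1).
Iteration 2: join on id=5 -> music (id 5, parent_dir=3, depth 2).
Iteration 3: join on id=3 -> dist (id 3, parent_dir=2, depth 3).
Iteration 4: join on id=2 -> proj (id 2, parent_dir=1, depth 4).
Iteration 5: join on id=1 -> build (id 1, parent_dir=NULL, depth 5).
Iteration 6: parent_dir is NULL; no match; recursion stops.
SUM(depth) = 0 + 1 + 2 + 3 + 4 + 5 = 15.

15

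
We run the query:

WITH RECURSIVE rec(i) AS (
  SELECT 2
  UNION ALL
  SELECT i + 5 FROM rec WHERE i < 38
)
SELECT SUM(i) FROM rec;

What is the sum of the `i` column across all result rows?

198

Base: i=2.
Iteration 1: 2 < 38 holds -> i = 2 + 5 = 7.
Iteration 2: 7 < 38 holds -> i = 7 + 5 = 12.
Iteration 3: 12 < 38 holds -> i = 12 + 5 = 17.
Iteration 4: 17 < 38 holds -> i = 17 + 5 = 22.
Iteration 5: 22 < 38 holds -> i = 22 + 5 = 27.
Iteration 6: 27 < 38 holds -> i = 27 + 5 = 32.
Iteration 7: 32 < 38 holds -> i = 32 + 5 = 37.
Iteration 8: 37 < 38 holds -> i = 37 + 5 = 42.
Iteration 9: 42 < 38 fails; recursion stops.
SUM(i) = 2 + 7 + 12 + 17 + 22 + 27 + 32 + 37 + 42 = 198.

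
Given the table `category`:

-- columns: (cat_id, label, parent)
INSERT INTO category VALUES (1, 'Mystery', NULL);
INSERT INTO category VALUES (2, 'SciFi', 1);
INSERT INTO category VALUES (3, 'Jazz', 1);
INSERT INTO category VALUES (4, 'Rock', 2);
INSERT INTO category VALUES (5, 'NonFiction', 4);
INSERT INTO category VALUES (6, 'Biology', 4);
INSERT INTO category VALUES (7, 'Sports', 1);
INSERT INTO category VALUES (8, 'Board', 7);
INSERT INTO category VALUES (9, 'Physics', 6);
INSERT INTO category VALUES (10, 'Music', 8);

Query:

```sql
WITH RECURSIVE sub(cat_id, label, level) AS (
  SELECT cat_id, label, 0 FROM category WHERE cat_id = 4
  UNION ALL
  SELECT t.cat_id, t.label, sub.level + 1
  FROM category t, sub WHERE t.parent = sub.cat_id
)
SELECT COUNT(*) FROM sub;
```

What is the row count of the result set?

Base: cat_id=4 (Rock) at level 0.
Iteration 1: rows with parent in {4} -> NonFiction (id 5, level 1), Biology (id 6, level 1).
Iteration 2: rows with parent in {5,6} -> Physics (id 9, level 2).
Iteration 3: no rows with parent in {9}; recursion stops.
Total rows emitted: 4.

4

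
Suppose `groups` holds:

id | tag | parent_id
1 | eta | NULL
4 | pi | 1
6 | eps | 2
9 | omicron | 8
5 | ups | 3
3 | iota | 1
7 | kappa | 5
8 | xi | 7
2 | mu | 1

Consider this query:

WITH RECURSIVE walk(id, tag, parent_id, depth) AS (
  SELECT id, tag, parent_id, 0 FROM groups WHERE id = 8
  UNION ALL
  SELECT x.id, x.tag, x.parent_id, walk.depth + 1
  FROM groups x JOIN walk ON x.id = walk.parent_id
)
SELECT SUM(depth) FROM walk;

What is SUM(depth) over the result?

10

Base: id=8 (xi), parent_id=7, depth 0.
Iteration 1: join on id=7 -> kappa (id 7, parent_id=5, depth 1).
Iteration 2: join on id=5 -> ups (id 5, parent_id=3, depth 2).
Iteration 3: join on id=3 -> iota (id 3, parent_id=1, depth 3).
Iteration 4: join on id=1 -> eta (id 1, parent_id=NULL, depth 4).
Iteration 5: parent_id is NULL; no match; recursion stops.
SUM(depth) = 0 + 1 + 2 + 3 + 4 = 10.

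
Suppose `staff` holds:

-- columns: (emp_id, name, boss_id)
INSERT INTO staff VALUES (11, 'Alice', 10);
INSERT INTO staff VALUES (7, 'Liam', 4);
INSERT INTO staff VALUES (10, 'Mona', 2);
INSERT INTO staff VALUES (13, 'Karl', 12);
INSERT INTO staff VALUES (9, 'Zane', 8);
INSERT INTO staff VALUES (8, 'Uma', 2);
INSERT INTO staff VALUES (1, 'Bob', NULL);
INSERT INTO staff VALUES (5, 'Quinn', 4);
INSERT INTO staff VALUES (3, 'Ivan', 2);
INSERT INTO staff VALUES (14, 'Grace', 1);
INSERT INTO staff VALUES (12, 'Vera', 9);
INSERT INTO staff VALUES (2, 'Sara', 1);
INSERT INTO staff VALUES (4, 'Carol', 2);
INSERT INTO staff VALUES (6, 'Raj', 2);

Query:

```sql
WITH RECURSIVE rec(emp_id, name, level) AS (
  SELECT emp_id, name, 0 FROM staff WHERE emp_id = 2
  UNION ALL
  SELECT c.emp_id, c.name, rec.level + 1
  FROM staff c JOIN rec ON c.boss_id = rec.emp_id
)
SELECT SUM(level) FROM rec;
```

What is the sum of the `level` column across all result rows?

20

Base: emp_id=2 (Sara) at level 0.
Iteration 1: rows with boss_id in {2} -> Ivan (id 3, level 1), Carol (id 4, level 1), Raj (id 6, level 1), Uma (id 8, level 1), Mona (id 10, level 1).
Iteration 2: rows with boss_id in {3,4,6,8,10} -> Quinn (id 5, level 2), Liam (id 7, level 2), Zane (id 9, level 2), Alice (id 11, level 2).
Iteration 3: rows with boss_id in {5,7,9,11} -> Vera (id 12, level 3).
Iteration 4: rows with boss_id in {12} -> Karl (id 13, level 4).
Iteration 5: no rows with boss_id in {13}; recursion stops.
SUM(level) = 0 + 1 + 1 + 1 + 1 + 1 + 2 + 2 + 2 + 2 + 3 + 4 = 20.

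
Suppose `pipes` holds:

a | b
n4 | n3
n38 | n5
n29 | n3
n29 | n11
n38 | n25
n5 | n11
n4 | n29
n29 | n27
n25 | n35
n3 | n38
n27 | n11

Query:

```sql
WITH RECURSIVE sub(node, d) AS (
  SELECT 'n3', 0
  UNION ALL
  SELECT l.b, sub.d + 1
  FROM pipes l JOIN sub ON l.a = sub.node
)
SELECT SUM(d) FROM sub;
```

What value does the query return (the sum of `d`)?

Base: (n3, d=0).
Iteration 1: edges from {n3} -> (n38, d=1).
Iteration 2: edges from {n38} -> (n25, d=2), (n5, d=2).
Iteration 3: edges from {n25,n5} -> (n11, d=3), (n35, d=3).
Iteration 4: no outgoing edges from {n11,n35}; recursion stops.
SUM(d) = 0 + 1 + 2 + 2 + 3 + 3 = 11.

11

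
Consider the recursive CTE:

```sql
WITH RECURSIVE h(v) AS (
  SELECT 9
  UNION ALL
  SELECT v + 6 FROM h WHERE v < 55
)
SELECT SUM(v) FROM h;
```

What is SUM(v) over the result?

297

Base: v=9.
Iteration 1: 9 < 55 holds -> v = 9 + 6 = 15.
Iteration 2: 15 < 55 holds -> v = 15 + 6 = 21.
Iteration 3: 21 < 55 holds -> v = 21 + 6 = 27.
Iteration 4: 27 < 55 holds -> v = 27 + 6 = 33.
Iteration 5: 33 < 55 holds -> v = 33 + 6 = 39.
Iteration 6: 39 < 55 holds -> v = 39 + 6 = 45.
Iteration 7: 45 < 55 holds -> v = 45 + 6 = 51.
Iteration 8: 51 < 55 holds -> v = 51 + 6 = 57.
Iteration 9: 57 < 55 fails; recursion stops.
SUM(v) = 9 + 15 + 21 + 27 + 33 + 39 + 45 + 51 + 57 = 297.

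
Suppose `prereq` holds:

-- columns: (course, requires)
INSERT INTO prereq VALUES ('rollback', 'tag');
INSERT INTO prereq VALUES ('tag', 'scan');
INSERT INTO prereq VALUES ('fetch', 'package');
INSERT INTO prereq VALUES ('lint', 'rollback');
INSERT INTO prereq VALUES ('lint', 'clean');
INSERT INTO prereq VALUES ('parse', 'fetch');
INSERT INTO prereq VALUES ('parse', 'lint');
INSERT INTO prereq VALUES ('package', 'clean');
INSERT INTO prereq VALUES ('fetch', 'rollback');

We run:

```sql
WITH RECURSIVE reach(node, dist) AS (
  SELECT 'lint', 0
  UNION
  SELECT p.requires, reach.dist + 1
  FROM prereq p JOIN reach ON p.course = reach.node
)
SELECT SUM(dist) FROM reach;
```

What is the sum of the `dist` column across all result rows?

7

Base: (lint, dist=0).
Iteration 1: edges from {lint} -> (clean, dist=1), (rollback, dist=1).
Iteration 2: edges from {clean,rollback} -> (tag, dist=2).
Iteration 3: edges from {tag} -> (scan, dist=3).
Iteration 4: no outgoing edges from {scan}; recursion stops.
SUM(dist) = 0 + 1 + 1 + 2 + 3 = 7.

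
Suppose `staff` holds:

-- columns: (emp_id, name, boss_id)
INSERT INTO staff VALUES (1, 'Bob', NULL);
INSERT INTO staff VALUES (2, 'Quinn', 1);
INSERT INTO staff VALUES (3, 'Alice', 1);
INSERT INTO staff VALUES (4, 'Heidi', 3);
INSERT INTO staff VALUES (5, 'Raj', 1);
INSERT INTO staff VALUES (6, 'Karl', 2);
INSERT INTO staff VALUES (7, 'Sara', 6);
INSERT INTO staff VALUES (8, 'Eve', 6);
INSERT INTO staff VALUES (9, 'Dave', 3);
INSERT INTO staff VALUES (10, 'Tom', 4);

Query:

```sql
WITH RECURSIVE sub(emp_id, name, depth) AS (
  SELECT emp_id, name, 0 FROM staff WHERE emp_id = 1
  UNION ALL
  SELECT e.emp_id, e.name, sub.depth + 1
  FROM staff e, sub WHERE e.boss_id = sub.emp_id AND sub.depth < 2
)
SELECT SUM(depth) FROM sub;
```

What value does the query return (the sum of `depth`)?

Base: emp_id=1 (Bob) at depth 0.
Iteration 1: rows with boss_id in {1} -> Quinn (id 2, depth 1), Alice (id 3, depth 1), Raj (id 5, depth 1).
Iteration 2: rows with boss_id in {2,3,5} -> Heidi (id 4, depth 2), Karl (id 6, depth 2), Dave (id 9, depth 2).
Iteration 3: depth < 2 fails for all current rows; recursion stops.
SUM(depth) = 0 + 1 + 1 + 1 + 2 + 2 + 2 = 9.

9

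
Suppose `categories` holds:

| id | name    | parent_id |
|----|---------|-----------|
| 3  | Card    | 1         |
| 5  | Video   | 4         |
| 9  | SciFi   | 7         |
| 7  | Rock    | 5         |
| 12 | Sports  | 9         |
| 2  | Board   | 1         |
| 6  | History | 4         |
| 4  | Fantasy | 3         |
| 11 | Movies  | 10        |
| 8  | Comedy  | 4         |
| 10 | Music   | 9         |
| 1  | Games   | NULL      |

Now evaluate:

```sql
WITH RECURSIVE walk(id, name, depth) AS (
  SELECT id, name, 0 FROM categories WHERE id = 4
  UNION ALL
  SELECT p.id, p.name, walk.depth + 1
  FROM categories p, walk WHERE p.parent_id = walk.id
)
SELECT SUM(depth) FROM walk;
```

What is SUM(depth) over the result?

Base: id=4 (Fantasy) at depth 0.
Iteration 1: rows with parent_id in {4} -> Video (id 5, depth 1), History (id 6, depth 1), Comedy (id 8, depth 1).
Iteration 2: rows with parent_id in {5,6,8} -> Rock (id 7, depth 2).
Iteration 3: rows with parent_id in {7} -> SciFi (id 9, depth 3).
Iteration 4: rows with parent_id in {9} -> Music (id 10, depth 4), Sports (id 12, depth 4).
Iteration 5: rows with parent_id in {10,12} -> Movies (id 11, depth 5).
Iteration 6: no rows with parent_id in {11}; recursion stops.
SUM(depth) = 0 + 1 + 1 + 1 + 2 + 3 + 4 + 4 + 5 = 21.

21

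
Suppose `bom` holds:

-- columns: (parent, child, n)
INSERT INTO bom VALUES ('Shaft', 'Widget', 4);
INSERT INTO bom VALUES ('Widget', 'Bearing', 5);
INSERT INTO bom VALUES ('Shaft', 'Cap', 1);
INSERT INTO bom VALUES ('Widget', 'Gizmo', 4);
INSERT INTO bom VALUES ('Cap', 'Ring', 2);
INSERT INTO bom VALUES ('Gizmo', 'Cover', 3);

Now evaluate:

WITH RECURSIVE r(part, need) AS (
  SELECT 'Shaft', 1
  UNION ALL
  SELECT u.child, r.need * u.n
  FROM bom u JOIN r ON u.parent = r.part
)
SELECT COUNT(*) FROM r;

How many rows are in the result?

7

Base: (Shaft, need=1).
Iteration 1: components of {Shaft} -> Cap = 1*1 = 1, Widget = 1*4 = 4.
Iteration 2: components of {Cap,Widget} -> Bearing = 4*5 = 20, Gizmo = 4*4 = 16, Ring = 1*2 = 2.
Iteration 3: components of {Bearing,Gizmo,Ring} -> Cover = 16*3 = 48.
Iteration 4: no further components; recursion stops.
Total rows emitted: 7.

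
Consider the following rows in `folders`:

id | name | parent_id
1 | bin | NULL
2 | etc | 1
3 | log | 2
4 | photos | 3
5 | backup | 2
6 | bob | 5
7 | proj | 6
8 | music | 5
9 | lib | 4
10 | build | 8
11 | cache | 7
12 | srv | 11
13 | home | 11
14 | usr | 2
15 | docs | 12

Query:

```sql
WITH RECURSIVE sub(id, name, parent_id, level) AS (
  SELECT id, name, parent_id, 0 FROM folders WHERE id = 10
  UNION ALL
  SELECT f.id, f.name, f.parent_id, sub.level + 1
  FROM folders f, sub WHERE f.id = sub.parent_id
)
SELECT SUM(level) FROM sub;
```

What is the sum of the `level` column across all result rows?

Base: id=10 (build), parent_id=8, level 0.
Iteration 1: join on id=8 -> music (id 8, parent_id=5, level 1).
Iteration 2: join on id=5 -> backup (id 5, parent_id=2, level 2).
Iteration 3: join on id=2 -> etc (id 2, parent_id=1, level 3).
Iteration 4: join on id=1 -> bin (id 1, parent_id=NULL, level 4).
Iteration 5: parent_id is NULL; no match; recursion stops.
SUM(level) = 0 + 1 + 2 + 3 + 4 = 10.

10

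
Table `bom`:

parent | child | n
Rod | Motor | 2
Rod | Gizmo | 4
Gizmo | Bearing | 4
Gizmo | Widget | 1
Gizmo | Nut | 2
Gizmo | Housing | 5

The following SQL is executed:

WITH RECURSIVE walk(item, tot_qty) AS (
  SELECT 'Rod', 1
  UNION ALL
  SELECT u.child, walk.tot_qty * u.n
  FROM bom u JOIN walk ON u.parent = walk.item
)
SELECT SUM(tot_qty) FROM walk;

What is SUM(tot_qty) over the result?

Base: (Rod, tot_qty=1).
Iteration 1: components of {Rod} -> Gizmo = 1*4 = 4, Motor = 1*2 = 2.
Iteration 2: components of {Gizmo,Motor} -> Bearing = 4*4 = 16, Housing = 4*5 = 20, Nut = 4*2 = 8, Widget = 4*1 = 4.
Iteration 3: no further components; recursion stops.
SUM(tot_qty) = 1 + 2 + 4 + 16 + 4 + 8 + 20 = 55.

55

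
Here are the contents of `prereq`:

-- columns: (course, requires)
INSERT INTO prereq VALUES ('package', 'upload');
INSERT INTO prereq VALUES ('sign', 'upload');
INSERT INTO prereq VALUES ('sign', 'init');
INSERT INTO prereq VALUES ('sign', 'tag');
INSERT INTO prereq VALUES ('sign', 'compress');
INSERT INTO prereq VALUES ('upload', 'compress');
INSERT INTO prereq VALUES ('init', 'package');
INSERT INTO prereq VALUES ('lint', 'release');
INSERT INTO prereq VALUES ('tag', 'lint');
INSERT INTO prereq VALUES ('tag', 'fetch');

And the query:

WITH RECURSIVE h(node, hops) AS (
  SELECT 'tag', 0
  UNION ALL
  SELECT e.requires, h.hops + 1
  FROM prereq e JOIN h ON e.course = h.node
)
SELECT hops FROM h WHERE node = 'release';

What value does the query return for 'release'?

Base: (tag, hops=0).
Iteration 1: edges from {tag} -> (fetch, hops=1), (lint, hops=1).
Iteration 2: edges from {fetch,lint} -> (release, hops=2).
Iteration 3: no outgoing edges from {release}; recursion stops.

2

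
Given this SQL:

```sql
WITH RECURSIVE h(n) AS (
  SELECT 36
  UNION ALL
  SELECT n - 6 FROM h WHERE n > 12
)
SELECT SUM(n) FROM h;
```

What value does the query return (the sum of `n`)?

Base: n=36.
Iteration 1: 36 > 12 holds -> n = 36 - 6 = 30.
Iteration 2: 30 > 12 holds -> n = 30 - 6 = 24.
Iteration 3: 24 > 12 holds -> n = 24 - 6 = 18.
Iteration 4: 18 > 12 holds -> n = 18 - 6 = 12.
Iteration 5: 12 > 12 fails; recursion stops.
SUM(n) = 36 + 30 + 24 + 18 + 12 = 120.

120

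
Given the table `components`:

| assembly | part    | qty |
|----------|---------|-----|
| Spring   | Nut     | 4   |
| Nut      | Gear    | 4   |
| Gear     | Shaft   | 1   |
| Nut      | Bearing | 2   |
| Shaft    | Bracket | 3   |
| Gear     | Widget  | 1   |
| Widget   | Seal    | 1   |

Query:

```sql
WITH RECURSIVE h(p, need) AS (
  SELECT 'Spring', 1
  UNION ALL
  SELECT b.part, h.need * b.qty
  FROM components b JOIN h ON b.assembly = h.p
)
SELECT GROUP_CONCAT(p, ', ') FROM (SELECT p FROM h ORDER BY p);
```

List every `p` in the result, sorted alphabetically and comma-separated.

Bearing, Bracket, Gear, Nut, Seal, Shaft, Spring, Widget

Base: (Spring, need=1).
Iteration 1: components of {Spring} -> Nut = 1*4 = 4.
Iteration 2: components of {Nut} -> Bearing = 4*2 = 8, Gear = 4*4 = 16.
Iteration 3: components of {Bearing,Gear} -> Shaft = 16*1 = 16, Widget = 16*1 = 16.
Iteration 4: components of {Shaft,Widget} -> Bracket = 16*3 = 48, Seal = 16*1 = 16.
Iteration 5: no further components; recursion stops.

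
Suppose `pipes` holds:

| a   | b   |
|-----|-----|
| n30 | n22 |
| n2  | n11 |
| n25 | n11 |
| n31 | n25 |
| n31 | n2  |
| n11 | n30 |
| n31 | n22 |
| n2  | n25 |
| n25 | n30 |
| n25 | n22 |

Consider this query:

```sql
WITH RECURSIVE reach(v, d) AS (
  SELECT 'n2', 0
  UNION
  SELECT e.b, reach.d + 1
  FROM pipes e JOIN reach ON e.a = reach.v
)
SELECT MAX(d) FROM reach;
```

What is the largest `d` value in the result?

4

Base: (n2, d=0).
Iteration 1: edges from {n2} -> (n11, d=1), (n25, d=1).
Iteration 2: edges from {n11,n25} -> (n11, d=2), (n22, d=2), (n30, d=2). [UNION drops 1 duplicate row(s)]
Iteration 3: edges from {n11,n22,n30} -> (n22, d=3), (n30, d=3).
Iteration 4: edges from {n22,n30} -> (n22, d=4).
Iteration 5: no outgoing edges from {n22}; recursion stops.
d values: 0, 1, 1, 2, 2, 2, 3, 3, 4; the maximum is 4.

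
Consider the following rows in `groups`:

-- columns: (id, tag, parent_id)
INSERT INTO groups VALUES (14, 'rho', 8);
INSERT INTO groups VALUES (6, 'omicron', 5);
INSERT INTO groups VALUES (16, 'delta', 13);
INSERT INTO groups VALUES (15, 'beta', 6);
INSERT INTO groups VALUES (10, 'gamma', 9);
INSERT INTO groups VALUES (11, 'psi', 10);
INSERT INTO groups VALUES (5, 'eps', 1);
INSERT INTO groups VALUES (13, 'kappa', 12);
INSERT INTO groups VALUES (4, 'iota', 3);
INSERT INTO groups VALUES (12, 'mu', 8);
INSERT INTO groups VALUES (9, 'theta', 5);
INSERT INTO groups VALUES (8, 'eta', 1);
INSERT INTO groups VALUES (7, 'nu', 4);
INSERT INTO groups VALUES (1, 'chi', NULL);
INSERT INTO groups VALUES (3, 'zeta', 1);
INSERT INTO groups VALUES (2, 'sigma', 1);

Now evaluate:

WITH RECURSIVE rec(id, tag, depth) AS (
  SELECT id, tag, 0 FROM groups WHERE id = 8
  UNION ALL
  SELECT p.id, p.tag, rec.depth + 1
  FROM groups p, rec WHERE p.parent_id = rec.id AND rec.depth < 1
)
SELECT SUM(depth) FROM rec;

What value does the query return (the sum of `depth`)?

Base: id=8 (eta) at depth 0.
Iteration 1: rows with parent_id in {8} -> mu (id 12, depth 1), rho (id 14, depth 1).
Iteration 2: depth < 1 fails for all current rows; recursion stops.
SUM(depth) = 0 + 1 + 1 = 2.

2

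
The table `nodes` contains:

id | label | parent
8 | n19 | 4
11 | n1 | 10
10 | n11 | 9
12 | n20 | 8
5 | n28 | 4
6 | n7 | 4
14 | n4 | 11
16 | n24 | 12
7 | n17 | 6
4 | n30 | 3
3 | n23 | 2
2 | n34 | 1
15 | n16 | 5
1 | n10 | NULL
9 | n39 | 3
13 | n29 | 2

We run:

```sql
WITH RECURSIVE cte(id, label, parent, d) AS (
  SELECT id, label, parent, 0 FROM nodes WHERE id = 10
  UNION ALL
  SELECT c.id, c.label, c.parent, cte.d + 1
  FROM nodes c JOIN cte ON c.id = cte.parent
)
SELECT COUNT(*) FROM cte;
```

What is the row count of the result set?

Base: id=10 (n11), parent=9, d 0.
Iteration 1: join on id=9 -> n39 (id 9, parent=3, d 1).
Iteration 2: join on id=3 -> n23 (id 3, parent=2, d 2).
Iteration 3: join on id=2 -> n34 (id 2, parent=1, d 3).
Iteration 4: join on id=1 -> n10 (id 1, parent=NULL, d 4).
Iteration 5: parent is NULL; no match; recursion stops.
Total rows emitted: 5.

5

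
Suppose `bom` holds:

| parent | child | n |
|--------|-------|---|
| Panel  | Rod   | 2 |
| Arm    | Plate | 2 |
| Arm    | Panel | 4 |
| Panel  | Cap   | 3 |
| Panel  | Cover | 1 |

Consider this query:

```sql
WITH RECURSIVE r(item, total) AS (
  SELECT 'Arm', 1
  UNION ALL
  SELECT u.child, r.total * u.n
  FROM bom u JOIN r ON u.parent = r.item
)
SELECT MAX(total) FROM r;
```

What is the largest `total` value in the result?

Base: (Arm, total=1).
Iteration 1: components of {Arm} -> Panel = 1*4 = 4, Plate = 1*2 = 2.
Iteration 2: components of {Panel,Plate} -> Cap = 4*3 = 12, Cover = 4*1 = 4, Rod = 4*2 = 8.
Iteration 3: no further components; recursion stops.
total values: 1, 4, 2, 4, 8, 12; the maximum is 12.

12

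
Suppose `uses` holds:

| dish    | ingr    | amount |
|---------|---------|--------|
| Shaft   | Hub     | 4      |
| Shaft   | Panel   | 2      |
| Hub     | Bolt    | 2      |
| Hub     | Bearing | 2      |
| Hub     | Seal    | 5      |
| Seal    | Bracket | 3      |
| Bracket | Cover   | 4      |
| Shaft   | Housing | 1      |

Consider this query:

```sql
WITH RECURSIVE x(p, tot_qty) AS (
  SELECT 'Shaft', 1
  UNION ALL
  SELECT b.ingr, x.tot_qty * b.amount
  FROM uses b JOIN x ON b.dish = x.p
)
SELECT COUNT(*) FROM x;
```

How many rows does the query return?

Base: (Shaft, tot_qty=1).
Iteration 1: components of {Shaft} -> Housing = 1*1 = 1, Hub = 1*4 = 4, Panel = 1*2 = 2.
Iteration 2: components of {Housing,Hub,Panel} -> Bearing = 4*2 = 8, Bolt = 4*2 = 8, Seal = 4*5 = 20.
Iteration 3: components of {Bearing,Bolt,Seal} -> Bracket = 20*3 = 60.
Iteration 4: components of {Bracket} -> Cover = 60*4 = 240.
Iteration 5: no further components; recursion stops.
Total rows emitted: 9.

9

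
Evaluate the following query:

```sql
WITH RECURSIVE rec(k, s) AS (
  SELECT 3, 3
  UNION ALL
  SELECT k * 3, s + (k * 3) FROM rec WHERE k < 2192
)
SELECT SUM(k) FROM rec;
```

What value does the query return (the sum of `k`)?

Base: k=3, s=3.
Iteration 1: 3 < 2192 holds -> k = 3 * 3 = 9, s = 3 + 9 = 12.
Iteration 2: 9 < 2192 holds -> k = 9 * 3 = 27, s = 12 + 27 = 39.
Iteration 3: 27 < 2192 holds -> k = 27 * 3 = 81, s = 39 + 81 = 120.
Iteration 4: 81 < 2192 holds -> k = 81 * 3 = 243, s = 120 + 243 = 363.
Iteration 5: 243 < 2192 holds -> k = 243 * 3 = 729, s = 363 + 729 = 1092.
Iteration 6: 729 < 2192 holds -> k = 729 * 3 = 2187, s = 1092 + 2187 = 3279.
Iteration 7: 2187 < 2192 holds -> k = 2187 * 3 = 6561, s = 3279 + 6561 = 9840.
Iteration 8: 6561 < 2192 fails; recursion stops.
SUM(k) = 3 + 9 + 27 + 81 + 243 + 729 + 2187 + 6561 = 9840.

9840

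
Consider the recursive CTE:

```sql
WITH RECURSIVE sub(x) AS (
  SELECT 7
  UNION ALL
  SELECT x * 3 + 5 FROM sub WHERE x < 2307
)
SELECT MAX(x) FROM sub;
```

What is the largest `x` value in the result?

6923

Base: x=7.
Iteration 1: 7 < 2307 holds -> x = 7 * 3 + 5 = 26.
Iteration 2: 26 < 2307 holds -> x = 26 * 3 + 5 = 83.
Iteration 3: 83 < 2307 holds -> x = 83 * 3 + 5 = 254.
Iteration 4: 254 < 2307 holds -> x = 254 * 3 + 5 = 767.
Iteration 5: 767 < 2307 holds -> x = 767 * 3 + 5 = 2306.
Iteration 6: 2306 < 2307 holds -> x = 2306 * 3 + 5 = 6923.
Iteration 7: 6923 < 2307 fails; recursion stops.
x values: 7, 26, 83, 254, 767, 2306, 6923; the maximum is 6923.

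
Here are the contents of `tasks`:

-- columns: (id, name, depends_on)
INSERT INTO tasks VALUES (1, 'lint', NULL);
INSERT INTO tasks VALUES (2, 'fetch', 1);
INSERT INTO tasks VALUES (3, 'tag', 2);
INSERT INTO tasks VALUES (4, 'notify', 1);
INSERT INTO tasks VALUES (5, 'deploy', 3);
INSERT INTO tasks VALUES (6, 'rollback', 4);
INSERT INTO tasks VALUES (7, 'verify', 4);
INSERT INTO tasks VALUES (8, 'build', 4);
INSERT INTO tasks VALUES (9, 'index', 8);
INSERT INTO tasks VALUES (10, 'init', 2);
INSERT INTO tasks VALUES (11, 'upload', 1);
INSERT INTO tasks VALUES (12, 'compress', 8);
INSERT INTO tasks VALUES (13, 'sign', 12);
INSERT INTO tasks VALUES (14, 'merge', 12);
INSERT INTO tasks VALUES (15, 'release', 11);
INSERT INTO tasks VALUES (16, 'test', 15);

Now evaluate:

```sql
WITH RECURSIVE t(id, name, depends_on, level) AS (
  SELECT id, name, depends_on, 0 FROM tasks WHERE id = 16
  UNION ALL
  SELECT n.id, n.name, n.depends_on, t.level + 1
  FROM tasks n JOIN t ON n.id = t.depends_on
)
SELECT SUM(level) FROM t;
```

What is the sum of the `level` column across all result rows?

6

Base: id=16 (test), depends_on=15, level 0.
Iteration 1: join on id=15 -> release (id 15, depends_on=11, level 1).
Iteration 2: join on id=11 -> upload (id 11, depends_on=1, level 2).
Iteration 3: join on id=1 -> lint (id 1, depends_on=NULL, level 3).
Iteration 4: depends_on is NULL; no match; recursion stops.
SUM(level) = 0 + 1 + 2 + 3 = 6.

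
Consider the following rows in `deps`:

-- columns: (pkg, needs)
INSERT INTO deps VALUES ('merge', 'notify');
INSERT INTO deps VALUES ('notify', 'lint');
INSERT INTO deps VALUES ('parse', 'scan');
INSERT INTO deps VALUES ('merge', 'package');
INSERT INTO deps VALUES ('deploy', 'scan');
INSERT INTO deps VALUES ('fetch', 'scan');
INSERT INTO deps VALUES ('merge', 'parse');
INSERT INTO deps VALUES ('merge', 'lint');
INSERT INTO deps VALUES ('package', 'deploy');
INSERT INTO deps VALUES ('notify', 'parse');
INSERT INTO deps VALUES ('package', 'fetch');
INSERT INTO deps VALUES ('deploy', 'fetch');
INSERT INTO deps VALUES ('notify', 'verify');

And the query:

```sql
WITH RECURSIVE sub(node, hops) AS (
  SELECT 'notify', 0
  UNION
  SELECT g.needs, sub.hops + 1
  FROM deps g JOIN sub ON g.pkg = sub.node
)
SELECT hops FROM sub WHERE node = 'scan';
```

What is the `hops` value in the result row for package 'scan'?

2

Base: (notify, hops=0).
Iteration 1: edges from {notify} -> (lint, hops=1), (parse, hops=1), (verify, hops=1).
Iteration 2: edges from {lint,parse,verify} -> (scan, hops=2).
Iteration 3: no outgoing edges from {scan}; recursion stops.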